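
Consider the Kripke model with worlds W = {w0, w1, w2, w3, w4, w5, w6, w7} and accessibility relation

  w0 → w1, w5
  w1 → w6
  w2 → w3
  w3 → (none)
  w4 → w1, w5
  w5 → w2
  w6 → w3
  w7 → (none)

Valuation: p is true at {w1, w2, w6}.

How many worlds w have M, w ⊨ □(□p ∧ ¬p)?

w0: successors {w1, w5}; □p ∧ ¬p there: w1:F, w5:T. ✗
w1: successors {w6}; □p ∧ ¬p there: w6:F. ✗
w2: successors {w3}; □p ∧ ¬p there: w3:T. ✓
w3: no successors, so □(□p ∧ ¬p) holds vacuously. ✓
w4: successors {w1, w5}; □p ∧ ¬p there: w1:F, w5:T. ✗
w5: successors {w2}; □p ∧ ¬p there: w2:F. ✗
w6: successors {w3}; □p ∧ ¬p there: w3:T. ✓
w7: no successors, so □(□p ∧ ¬p) holds vacuously. ✓
Satisfying worlds: {w2, w3, w6, w7}.

4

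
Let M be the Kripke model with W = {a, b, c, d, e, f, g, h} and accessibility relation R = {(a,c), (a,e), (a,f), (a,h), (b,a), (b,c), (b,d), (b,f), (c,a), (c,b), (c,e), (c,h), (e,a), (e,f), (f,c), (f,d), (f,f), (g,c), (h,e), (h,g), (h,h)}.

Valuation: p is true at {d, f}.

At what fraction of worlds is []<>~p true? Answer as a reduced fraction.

3/4

a: successors {c, e, f, h}; <>~p there: c:T, e:T, f:T, h:T. ✓
b: successors {a, c, d, f}; <>~p there: a:T, c:T, d:F, f:T. ✗
c: successors {a, b, e, h}; <>~p there: a:T, b:T, e:T, h:T. ✓
d: no successors, so []<>~p holds vacuously. ✓
e: successors {a, f}; <>~p there: a:T, f:T. ✓
f: successors {c, d, f}; <>~p there: c:T, d:F, f:T. ✗
g: successors {c}; <>~p there: c:T. ✓
h: successors {e, g, h}; <>~p there: e:T, g:T, h:T. ✓
That's 6 of 8 worlds, so 6/8 = 3/4.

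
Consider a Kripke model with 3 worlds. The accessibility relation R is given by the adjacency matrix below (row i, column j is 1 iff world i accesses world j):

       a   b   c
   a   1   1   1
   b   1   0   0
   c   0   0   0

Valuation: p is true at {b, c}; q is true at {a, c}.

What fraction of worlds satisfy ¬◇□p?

2/3

a: ◇□p is T. ✗
b: ◇□p is F. ✓
c: ◇□p is F. ✓
That's 2 of 3 worlds, so 2/3.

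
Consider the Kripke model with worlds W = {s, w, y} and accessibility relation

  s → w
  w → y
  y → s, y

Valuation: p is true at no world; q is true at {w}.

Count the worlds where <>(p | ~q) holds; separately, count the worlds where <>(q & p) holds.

2 and 0

For <>(p | ~q):
s: successors {w}; p | ~q there: w:F. ✗
w: successors {y}; p | ~q there: y:T. ✓
y: successors {s, y}; p | ~q there: s:T, y:T. ✓
— 2 worlds.
For <>(q & p):
s: successors {w}; q & p there: w:F. ✗
w: successors {y}; q & p there: y:F. ✗
y: successors {s, y}; q & p there: s:F, y:F. ✗
— 0 worlds.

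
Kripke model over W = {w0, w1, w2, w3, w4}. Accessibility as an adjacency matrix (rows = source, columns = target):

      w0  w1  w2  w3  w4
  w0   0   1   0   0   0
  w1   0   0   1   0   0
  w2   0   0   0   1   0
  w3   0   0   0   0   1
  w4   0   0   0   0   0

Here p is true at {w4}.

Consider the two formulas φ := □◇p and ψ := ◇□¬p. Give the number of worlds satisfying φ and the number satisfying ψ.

2 and 3

For □◇p:
w0: successors {w1}; ◇p there: w1:F. ✗
w1: successors {w2}; ◇p there: w2:F. ✗
w2: successors {w3}; ◇p there: w3:T. ✓
w3: successors {w4}; ◇p there: w4:F. ✗
w4: no successors, so □◇p holds vacuously. ✓
— 2 worlds.
For ◇□¬p:
w0: successors {w1}; □¬p there: w1:T. ✓
w1: successors {w2}; □¬p there: w2:T. ✓
w2: successors {w3}; □¬p there: w3:F. ✗
w3: successors {w4}; □¬p there: w4:T. ✓
w4: no successors, so ◇□¬p fails. ✗
— 3 worlds.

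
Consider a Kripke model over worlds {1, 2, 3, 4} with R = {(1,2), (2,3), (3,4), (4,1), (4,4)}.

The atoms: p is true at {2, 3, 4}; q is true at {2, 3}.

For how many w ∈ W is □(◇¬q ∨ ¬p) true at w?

1: successors {2}; ◇¬q ∨ ¬p there: 2:F. ✗
2: successors {3}; ◇¬q ∨ ¬p there: 3:T. ✓
3: successors {4}; ◇¬q ∨ ¬p there: 4:T. ✓
4: successors {1, 4}; ◇¬q ∨ ¬p there: 1:T, 4:T. ✓
Satisfying worlds: {2, 3, 4}.

3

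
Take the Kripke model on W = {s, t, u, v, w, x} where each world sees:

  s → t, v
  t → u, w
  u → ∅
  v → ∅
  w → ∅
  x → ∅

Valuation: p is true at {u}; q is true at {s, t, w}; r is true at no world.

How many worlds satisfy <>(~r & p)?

s: successors {t, v}; ~r & p there: t:F, v:F. ✗
t: successors {u, w}; ~r & p there: u:T, w:F. ✓
u: no successors, so <>(~r & p) fails. ✗
v: no successors, so <>(~r & p) fails. ✗
w: no successors, so <>(~r & p) fails. ✗
x: no successors, so <>(~r & p) fails. ✗
Satisfying worlds: {t}.

1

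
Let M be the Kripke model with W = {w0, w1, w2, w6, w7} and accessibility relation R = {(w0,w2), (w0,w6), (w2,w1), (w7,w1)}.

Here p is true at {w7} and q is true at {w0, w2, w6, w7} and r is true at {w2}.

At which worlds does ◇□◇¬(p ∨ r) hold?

{w0, w2, w7}

w0: successors {w2, w6}; □◇¬(p ∨ r) there: w2:F, w6:T. ✓
w1: no successors, so ◇□◇¬(p ∨ r) fails. ✗
w2: successors {w1}; □◇¬(p ∨ r) there: w1:T. ✓
w6: no successors, so ◇□◇¬(p ∨ r) fails. ✗
w7: successors {w1}; □◇¬(p ∨ r) there: w1:T. ✓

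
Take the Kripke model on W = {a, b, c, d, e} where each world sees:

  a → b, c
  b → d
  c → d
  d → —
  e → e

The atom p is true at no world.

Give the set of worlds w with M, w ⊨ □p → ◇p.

{a, b, c, e}

a: □p is F, ◇p is F. ✓
b: □p is F, ◇p is F. ✓
c: □p is F, ◇p is F. ✓
d: □p is T, ◇p is F. ✗
e: □p is F, ◇p is F. ✓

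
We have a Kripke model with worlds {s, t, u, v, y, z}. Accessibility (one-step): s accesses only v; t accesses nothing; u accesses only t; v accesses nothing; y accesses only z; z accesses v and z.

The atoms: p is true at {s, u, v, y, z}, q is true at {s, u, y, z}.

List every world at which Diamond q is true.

{y, z}

s: successors {v}; q there: v:F. ✗
t: no successors, so Diamond q fails. ✗
u: successors {t}; q there: t:F. ✗
v: no successors, so Diamond q fails. ✗
y: successors {z}; q there: z:T. ✓
z: successors {v, z}; q there: v:F, z:T. ✓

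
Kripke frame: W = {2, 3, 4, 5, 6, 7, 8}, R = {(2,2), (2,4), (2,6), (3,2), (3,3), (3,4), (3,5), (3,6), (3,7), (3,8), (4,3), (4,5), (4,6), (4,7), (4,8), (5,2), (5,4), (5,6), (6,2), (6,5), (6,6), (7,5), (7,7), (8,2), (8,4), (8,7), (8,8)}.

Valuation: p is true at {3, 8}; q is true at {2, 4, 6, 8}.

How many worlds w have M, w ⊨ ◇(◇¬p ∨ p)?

2: successors {2, 4, 6}; ◇¬p ∨ p there: 2:T, 4:T, 6:T. ✓
3: successors {2, 3, 4, 5, 6, 7, 8}; ◇¬p ∨ p there: 2:T, 3:T, 4:T, 5:T, 6:T, 7:T, 8:T. ✓
4: successors {3, 5, 6, 7, 8}; ◇¬p ∨ p there: 3:T, 5:T, 6:T, 7:T, 8:T. ✓
5: successors {2, 4, 6}; ◇¬p ∨ p there: 2:T, 4:T, 6:T. ✓
6: successors {2, 5, 6}; ◇¬p ∨ p there: 2:T, 5:T, 6:T. ✓
7: successors {5, 7}; ◇¬p ∨ p there: 5:T, 7:T. ✓
8: successors {2, 4, 7, 8}; ◇¬p ∨ p there: 2:T, 4:T, 7:T, 8:T. ✓
Satisfying worlds: {2, 3, 4, 5, 6, 7, 8}.

7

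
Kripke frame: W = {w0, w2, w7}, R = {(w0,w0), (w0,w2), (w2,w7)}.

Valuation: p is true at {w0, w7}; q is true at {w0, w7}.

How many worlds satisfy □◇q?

2

w0: successors {w0, w2}; ◇q there: w0:T, w2:T. ✓
w2: successors {w7}; ◇q there: w7:F. ✗
w7: no successors, so □◇q holds vacuously. ✓
Satisfying worlds: {w0, w7}.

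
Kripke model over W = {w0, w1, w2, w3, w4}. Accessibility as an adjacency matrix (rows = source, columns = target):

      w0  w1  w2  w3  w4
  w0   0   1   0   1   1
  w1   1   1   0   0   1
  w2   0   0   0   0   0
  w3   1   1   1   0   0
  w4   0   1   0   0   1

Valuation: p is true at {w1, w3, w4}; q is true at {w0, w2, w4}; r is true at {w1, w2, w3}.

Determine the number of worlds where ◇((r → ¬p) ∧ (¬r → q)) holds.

w0: successors {w1, w3, w4}; (r → ¬p) ∧ (¬r → q) there: w1:F, w3:F, w4:T. ✓
w1: successors {w0, w1, w4}; (r → ¬p) ∧ (¬r → q) there: w0:T, w1:F, w4:T. ✓
w2: no successors, so ◇((r → ¬p) ∧ (¬r → q)) fails. ✗
w3: successors {w0, w1, w2}; (r → ¬p) ∧ (¬r → q) there: w0:T, w1:F, w2:T. ✓
w4: successors {w1, w4}; (r → ¬p) ∧ (¬r → q) there: w1:F, w4:T. ✓
Satisfying worlds: {w0, w1, w3, w4}.

4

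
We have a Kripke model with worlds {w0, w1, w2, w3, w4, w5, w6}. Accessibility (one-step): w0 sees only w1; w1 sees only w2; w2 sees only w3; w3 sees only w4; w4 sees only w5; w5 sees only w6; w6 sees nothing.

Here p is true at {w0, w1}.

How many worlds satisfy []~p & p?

w0: []~p is F, p is T. ✗
w1: []~p is T, p is T. ✓
w2: []~p is T, p is F. ✗
w3: []~p is T, p is F. ✗
w4: []~p is T, p is F. ✗
w5: []~p is T, p is F. ✗
w6: []~p is T, p is F. ✗
Satisfying worlds: {w1}.

1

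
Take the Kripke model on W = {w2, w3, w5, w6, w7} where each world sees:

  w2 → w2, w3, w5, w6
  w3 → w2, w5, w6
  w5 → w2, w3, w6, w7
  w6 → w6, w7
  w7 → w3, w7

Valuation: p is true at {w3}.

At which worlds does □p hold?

∅

w2: successors {w2, w3, w5, w6}; p there: w2:F, w3:T, w5:F, w6:F. ✗
w3: successors {w2, w5, w6}; p there: w2:F, w5:F, w6:F. ✗
w5: successors {w2, w3, w6, w7}; p there: w2:F, w3:T, w6:F, w7:F. ✗
w6: successors {w6, w7}; p there: w6:F, w7:F. ✗
w7: successors {w3, w7}; p there: w3:T, w7:F. ✗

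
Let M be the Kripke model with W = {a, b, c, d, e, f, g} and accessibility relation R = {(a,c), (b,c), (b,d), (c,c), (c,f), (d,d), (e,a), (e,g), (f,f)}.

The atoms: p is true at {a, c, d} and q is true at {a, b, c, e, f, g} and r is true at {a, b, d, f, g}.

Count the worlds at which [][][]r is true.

3

a: successors {c}; [][]r there: c:F. ✗
b: successors {c, d}; [][]r there: c:F, d:T. ✗
c: successors {c, f}; [][]r there: c:F, f:T. ✗
d: successors {d}; [][]r there: d:T. ✓
e: successors {a, g}; [][]r there: a:F, g:T. ✗
f: successors {f}; [][]r there: f:T. ✓
g: no successors, so [][][]r holds vacuously. ✓
Satisfying worlds: {d, f, g}.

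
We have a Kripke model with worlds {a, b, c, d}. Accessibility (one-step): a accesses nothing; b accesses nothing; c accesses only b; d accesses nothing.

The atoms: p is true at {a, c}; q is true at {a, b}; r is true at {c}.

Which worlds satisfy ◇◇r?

∅

a: no successors, so ◇◇r fails. ✗
b: no successors, so ◇◇r fails. ✗
c: successors {b}; ◇r there: b:F. ✗
d: no successors, so ◇◇r fails. ✗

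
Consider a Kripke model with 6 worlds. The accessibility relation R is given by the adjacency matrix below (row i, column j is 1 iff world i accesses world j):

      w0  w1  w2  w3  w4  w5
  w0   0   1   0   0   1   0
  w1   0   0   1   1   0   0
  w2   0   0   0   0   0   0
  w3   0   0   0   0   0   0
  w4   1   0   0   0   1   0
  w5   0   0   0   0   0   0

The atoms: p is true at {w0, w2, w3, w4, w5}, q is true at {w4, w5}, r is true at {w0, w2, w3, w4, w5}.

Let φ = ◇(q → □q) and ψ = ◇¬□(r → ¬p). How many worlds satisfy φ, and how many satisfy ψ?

3 and 2

For ◇(q → □q):
w0: successors {w1, w4}; q → □q there: w1:T, w4:F. ✓
w1: successors {w2, w3}; q → □q there: w2:T, w3:T. ✓
w2: no successors, so ◇(q → □q) fails. ✗
w3: no successors, so ◇(q → □q) fails. ✗
w4: successors {w0, w4}; q → □q there: w0:T, w4:F. ✓
w5: no successors, so ◇(q → □q) fails. ✗
— 3 worlds.
For ◇¬□(r → ¬p):
w0: successors {w1, w4}; ¬□(r → ¬p) there: w1:T, w4:T. ✓
w1: successors {w2, w3}; ¬□(r → ¬p) there: w2:F, w3:F. ✗
w2: no successors, so ◇¬□(r → ¬p) fails. ✗
w3: no successors, so ◇¬□(r → ¬p) fails. ✗
w4: successors {w0, w4}; ¬□(r → ¬p) there: w0:T, w4:T. ✓
w5: no successors, so ◇¬□(r → ¬p) fails. ✗
— 2 worlds.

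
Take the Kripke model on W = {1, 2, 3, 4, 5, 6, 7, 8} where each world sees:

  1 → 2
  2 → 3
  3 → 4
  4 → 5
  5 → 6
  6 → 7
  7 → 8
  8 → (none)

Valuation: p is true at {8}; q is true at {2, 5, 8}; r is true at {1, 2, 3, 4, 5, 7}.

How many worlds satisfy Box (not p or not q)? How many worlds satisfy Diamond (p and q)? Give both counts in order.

7 and 1

For Box (not p or not q):
1: successors {2}; not p or not q there: 2:T. ✓
2: successors {3}; not p or not q there: 3:T. ✓
3: successors {4}; not p or not q there: 4:T. ✓
4: successors {5}; not p or not q there: 5:T. ✓
5: successors {6}; not p or not q there: 6:T. ✓
6: successors {7}; not p or not q there: 7:T. ✓
7: successors {8}; not p or not q there: 8:F. ✗
8: no successors, so Box (not p or not q) holds vacuously. ✓
— 7 worlds.
For Diamond (p and q):
1: successors {2}; p and q there: 2:F. ✗
2: successors {3}; p and q there: 3:F. ✗
3: successors {4}; p and q there: 4:F. ✗
4: successors {5}; p and q there: 5:F. ✗
5: successors {6}; p and q there: 6:F. ✗
6: successors {7}; p and q there: 7:F. ✗
7: successors {8}; p and q there: 8:T. ✓
8: no successors, so Diamond (p and q) fails. ✗
— 1 world.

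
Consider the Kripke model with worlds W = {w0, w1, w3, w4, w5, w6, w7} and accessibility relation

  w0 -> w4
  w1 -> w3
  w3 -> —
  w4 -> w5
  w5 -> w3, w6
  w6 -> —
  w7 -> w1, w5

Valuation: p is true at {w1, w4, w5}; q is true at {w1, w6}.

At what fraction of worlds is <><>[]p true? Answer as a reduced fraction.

2/7

w0: successors {w4}; <>[]p there: w4:F. ✗
w1: successors {w3}; <>[]p there: w3:F. ✗
w3: no successors, so <><>[]p fails. ✗
w4: successors {w5}; <>[]p there: w5:T. ✓
w5: successors {w3, w6}; <>[]p there: w3:F, w6:F. ✗
w6: no successors, so <><>[]p fails. ✗
w7: successors {w1, w5}; <>[]p there: w1:T, w5:T. ✓
That's 2 of 7 worlds, so 2/7.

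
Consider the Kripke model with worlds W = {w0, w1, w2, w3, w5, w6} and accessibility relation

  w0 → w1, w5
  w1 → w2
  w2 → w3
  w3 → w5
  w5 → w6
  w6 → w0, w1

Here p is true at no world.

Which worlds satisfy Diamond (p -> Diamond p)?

w0: successors {w1, w5}; p -> Diamond p there: w1:T, w5:T. ✓
w1: successors {w2}; p -> Diamond p there: w2:T. ✓
w2: successors {w3}; p -> Diamond p there: w3:T. ✓
w3: successors {w5}; p -> Diamond p there: w5:T. ✓
w5: successors {w6}; p -> Diamond p there: w6:T. ✓
w6: successors {w0, w1}; p -> Diamond p there: w0:T, w1:T. ✓

{w0, w1, w2, w3, w5, w6}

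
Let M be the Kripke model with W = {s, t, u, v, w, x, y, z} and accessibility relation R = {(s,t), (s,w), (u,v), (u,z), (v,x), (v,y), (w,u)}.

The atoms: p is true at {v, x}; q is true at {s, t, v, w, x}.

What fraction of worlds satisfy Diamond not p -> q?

7/8

s: Diamond not p is T, q is T. ✓
t: Diamond not p is F, q is T. ✓
u: Diamond not p is T, q is F. ✗
v: Diamond not p is T, q is T. ✓
w: Diamond not p is T, q is T. ✓
x: Diamond not p is F, q is T. ✓
y: Diamond not p is F, q is F. ✓
z: Diamond not p is F, q is F. ✓
That's 7 of 8 worlds, so 7/8.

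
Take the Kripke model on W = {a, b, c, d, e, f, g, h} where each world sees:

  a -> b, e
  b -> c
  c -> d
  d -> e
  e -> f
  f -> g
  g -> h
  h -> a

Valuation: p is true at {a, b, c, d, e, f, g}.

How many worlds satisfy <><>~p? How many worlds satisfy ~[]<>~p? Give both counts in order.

For <><>~p:
a: successors {b, e}; <>~p there: b:F, e:F. ✗
b: successors {c}; <>~p there: c:F. ✗
c: successors {d}; <>~p there: d:F. ✗
d: successors {e}; <>~p there: e:F. ✗
e: successors {f}; <>~p there: f:F. ✗
f: successors {g}; <>~p there: g:T. ✓
g: successors {h}; <>~p there: h:F. ✗
h: successors {a}; <>~p there: a:F. ✗
— 1 world.
For ~[]<>~p:
a: []<>~p is F. ✓
b: []<>~p is F. ✓
c: []<>~p is F. ✓
d: []<>~p is F. ✓
e: []<>~p is F. ✓
f: []<>~p is T. ✗
g: []<>~p is F. ✓
h: []<>~p is F. ✓
— 7 worlds.

1 and 7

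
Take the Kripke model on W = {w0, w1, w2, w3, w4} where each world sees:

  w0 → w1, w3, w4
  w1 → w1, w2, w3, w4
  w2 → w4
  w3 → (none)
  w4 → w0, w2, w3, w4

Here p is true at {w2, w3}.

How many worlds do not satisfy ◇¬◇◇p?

w0: successors {w1, w3, w4}; ¬◇◇p there: w1:F, w3:T, w4:F. ✓
w1: successors {w1, w2, w3, w4}; ¬◇◇p there: w1:F, w2:F, w3:T, w4:F. ✓
w2: successors {w4}; ¬◇◇p there: w4:F. ✗
w3: no successors, so ◇¬◇◇p fails. ✗
w4: successors {w0, w2, w3, w4}; ¬◇◇p there: w0:F, w2:F, w3:T, w4:F. ✓
Satisfying worlds: {w0, w1, w4}.
So ◇¬◇◇p fails at the other 2 worlds.

2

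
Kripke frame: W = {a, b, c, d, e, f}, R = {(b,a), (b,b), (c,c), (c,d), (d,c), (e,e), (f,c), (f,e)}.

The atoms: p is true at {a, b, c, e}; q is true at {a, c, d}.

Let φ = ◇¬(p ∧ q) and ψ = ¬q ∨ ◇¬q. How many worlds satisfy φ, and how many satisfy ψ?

For ◇¬(p ∧ q):
a: no successors, so ◇¬(p ∧ q) fails. ✗
b: successors {a, b}; ¬(p ∧ q) there: a:F, b:T. ✓
c: successors {c, d}; ¬(p ∧ q) there: c:F, d:T. ✓
d: successors {c}; ¬(p ∧ q) there: c:F. ✗
e: successors {e}; ¬(p ∧ q) there: e:T. ✓
f: successors {c, e}; ¬(p ∧ q) there: c:F, e:T. ✓
— 4 worlds.
For ¬q ∨ ◇¬q:
a: ¬q is F, ◇¬q is F. ✗
b: ¬q is T, ◇¬q is T. ✓
c: ¬q is F, ◇¬q is F. ✗
d: ¬q is F, ◇¬q is F. ✗
e: ¬q is T, ◇¬q is T. ✓
f: ¬q is T, ◇¬q is T. ✓
— 3 worlds.

4 and 3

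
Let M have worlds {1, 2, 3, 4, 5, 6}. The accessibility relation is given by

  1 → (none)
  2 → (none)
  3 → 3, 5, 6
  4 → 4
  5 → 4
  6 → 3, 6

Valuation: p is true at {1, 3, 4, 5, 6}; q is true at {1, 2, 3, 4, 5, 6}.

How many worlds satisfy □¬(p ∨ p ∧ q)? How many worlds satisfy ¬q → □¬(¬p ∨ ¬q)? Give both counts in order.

For □¬(p ∨ p ∧ q):
1: no successors, so □¬(p ∨ p ∧ q) holds vacuously. ✓
2: no successors, so □¬(p ∨ p ∧ q) holds vacuously. ✓
3: successors {3, 5, 6}; ¬(p ∨ p ∧ q) there: 3:F, 5:F, 6:F. ✗
4: successors {4}; ¬(p ∨ p ∧ q) there: 4:F. ✗
5: successors {4}; ¬(p ∨ p ∧ q) there: 4:F. ✗
6: successors {3, 6}; ¬(p ∨ p ∧ q) there: 3:F, 6:F. ✗
— 2 worlds.
For ¬q → □¬(¬p ∨ ¬q):
1: ¬q is F, □¬(¬p ∨ ¬q) is T. ✓
2: ¬q is F, □¬(¬p ∨ ¬q) is T. ✓
3: ¬q is F, □¬(¬p ∨ ¬q) is T. ✓
4: ¬q is F, □¬(¬p ∨ ¬q) is T. ✓
5: ¬q is F, □¬(¬p ∨ ¬q) is T. ✓
6: ¬q is F, □¬(¬p ∨ ¬q) is T. ✓
— 6 worlds.

2 and 6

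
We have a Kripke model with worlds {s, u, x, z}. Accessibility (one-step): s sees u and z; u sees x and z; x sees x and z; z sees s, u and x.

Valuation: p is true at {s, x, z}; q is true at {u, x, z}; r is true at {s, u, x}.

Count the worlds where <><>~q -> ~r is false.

3

s: <><>~q is T, ~r is F. ✗
u: <><>~q is T, ~r is F. ✗
x: <><>~q is T, ~r is F. ✗
z: <><>~q is F, ~r is T. ✓
Satisfying worlds: {z}.
So <><>~q -> ~r fails at the other 3 worlds.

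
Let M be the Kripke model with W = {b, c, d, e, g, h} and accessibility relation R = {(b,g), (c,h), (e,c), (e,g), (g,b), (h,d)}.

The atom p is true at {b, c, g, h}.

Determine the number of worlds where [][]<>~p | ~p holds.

3

b: [][]<>~p is F, ~p is F. ✗
c: [][]<>~p is F, ~p is F. ✗
d: [][]<>~p is T, ~p is T. ✓
e: [][]<>~p is F, ~p is T. ✓
g: [][]<>~p is F, ~p is F. ✗
h: [][]<>~p is T, ~p is F. ✓
Satisfying worlds: {d, e, h}.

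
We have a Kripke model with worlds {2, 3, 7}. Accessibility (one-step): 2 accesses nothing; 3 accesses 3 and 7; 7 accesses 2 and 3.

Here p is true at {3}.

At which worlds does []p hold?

2: no successors, so []p holds vacuously. ✓
3: successors {3, 7}; p there: 3:T, 7:F. ✗
7: successors {2, 3}; p there: 2:F, 3:T. ✗

{2}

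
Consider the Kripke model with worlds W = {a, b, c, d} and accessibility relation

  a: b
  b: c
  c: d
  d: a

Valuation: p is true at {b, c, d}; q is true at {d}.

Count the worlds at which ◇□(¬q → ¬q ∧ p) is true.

3

a: successors {b}; □(¬q → ¬q ∧ p) there: b:T. ✓
b: successors {c}; □(¬q → ¬q ∧ p) there: c:T. ✓
c: successors {d}; □(¬q → ¬q ∧ p) there: d:F. ✗
d: successors {a}; □(¬q → ¬q ∧ p) there: a:T. ✓
Satisfying worlds: {a, b, d}.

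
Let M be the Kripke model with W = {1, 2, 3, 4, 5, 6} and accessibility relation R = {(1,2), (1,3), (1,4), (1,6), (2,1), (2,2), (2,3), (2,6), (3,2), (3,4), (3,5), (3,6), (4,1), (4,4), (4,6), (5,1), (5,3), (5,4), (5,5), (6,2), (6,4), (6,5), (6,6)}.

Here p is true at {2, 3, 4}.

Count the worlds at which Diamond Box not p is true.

0

1: successors {2, 3, 4, 6}; Box not p there: 2:F, 3:F, 4:F, 6:F. ✗
2: successors {1, 2, 3, 6}; Box not p there: 1:F, 2:F, 3:F, 6:F. ✗
3: successors {2, 4, 5, 6}; Box not p there: 2:F, 4:F, 5:F, 6:F. ✗
4: successors {1, 4, 6}; Box not p there: 1:F, 4:F, 6:F. ✗
5: successors {1, 3, 4, 5}; Box not p there: 1:F, 3:F, 4:F, 5:F. ✗
6: successors {2, 4, 5, 6}; Box not p there: 2:F, 4:F, 5:F, 6:F. ✗
Satisfying worlds: ∅.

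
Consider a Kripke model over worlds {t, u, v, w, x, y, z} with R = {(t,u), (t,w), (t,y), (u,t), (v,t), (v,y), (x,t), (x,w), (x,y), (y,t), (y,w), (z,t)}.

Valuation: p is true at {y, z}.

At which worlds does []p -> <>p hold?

t: []p is F, <>p is T. ✓
u: []p is F, <>p is F. ✓
v: []p is F, <>p is T. ✓
w: []p is T, <>p is F. ✗
x: []p is F, <>p is T. ✓
y: []p is F, <>p is F. ✓
z: []p is F, <>p is F. ✓

{t, u, v, x, y, z}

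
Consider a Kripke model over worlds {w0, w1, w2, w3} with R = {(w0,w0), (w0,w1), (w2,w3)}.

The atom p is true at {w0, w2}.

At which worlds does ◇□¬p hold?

{w0, w2}

w0: successors {w0, w1}; □¬p there: w0:F, w1:T. ✓
w1: no successors, so ◇□¬p fails. ✗
w2: successors {w3}; □¬p there: w3:T. ✓
w3: no successors, so ◇□¬p fails. ✗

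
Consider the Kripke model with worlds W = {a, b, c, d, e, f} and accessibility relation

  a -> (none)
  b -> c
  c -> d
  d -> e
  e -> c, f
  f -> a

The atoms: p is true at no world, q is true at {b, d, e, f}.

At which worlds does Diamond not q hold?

a: no successors, so Diamond not q fails. ✗
b: successors {c}; not q there: c:T. ✓
c: successors {d}; not q there: d:F. ✗
d: successors {e}; not q there: e:F. ✗
e: successors {c, f}; not q there: c:T, f:F. ✓
f: successors {a}; not q there: a:T. ✓

{b, e, f}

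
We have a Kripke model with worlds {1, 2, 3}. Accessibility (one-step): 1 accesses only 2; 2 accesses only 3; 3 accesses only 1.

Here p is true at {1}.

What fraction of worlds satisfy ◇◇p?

1: successors {2}; ◇p there: 2:F. ✗
2: successors {3}; ◇p there: 3:T. ✓
3: successors {1}; ◇p there: 1:F. ✗
That's 1 of 3 worlds, so 1/3.

1/3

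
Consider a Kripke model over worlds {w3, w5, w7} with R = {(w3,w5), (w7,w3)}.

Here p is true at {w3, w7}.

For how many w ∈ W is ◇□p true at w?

1

w3: successors {w5}; □p there: w5:T. ✓
w5: no successors, so ◇□p fails. ✗
w7: successors {w3}; □p there: w3:F. ✗
Satisfying worlds: {w3}.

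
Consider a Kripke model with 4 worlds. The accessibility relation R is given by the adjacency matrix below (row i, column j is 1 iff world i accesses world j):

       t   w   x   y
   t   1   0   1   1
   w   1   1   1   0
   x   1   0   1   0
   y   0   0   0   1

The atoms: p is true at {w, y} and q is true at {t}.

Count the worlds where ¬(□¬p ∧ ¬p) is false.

1

t: □¬p ∧ ¬p is F. ✓
w: □¬p ∧ ¬p is F. ✓
x: □¬p ∧ ¬p is T. ✗
y: □¬p ∧ ¬p is F. ✓
Satisfying worlds: {t, w, y}.
So ¬(□¬p ∧ ¬p) fails at the other 1 world.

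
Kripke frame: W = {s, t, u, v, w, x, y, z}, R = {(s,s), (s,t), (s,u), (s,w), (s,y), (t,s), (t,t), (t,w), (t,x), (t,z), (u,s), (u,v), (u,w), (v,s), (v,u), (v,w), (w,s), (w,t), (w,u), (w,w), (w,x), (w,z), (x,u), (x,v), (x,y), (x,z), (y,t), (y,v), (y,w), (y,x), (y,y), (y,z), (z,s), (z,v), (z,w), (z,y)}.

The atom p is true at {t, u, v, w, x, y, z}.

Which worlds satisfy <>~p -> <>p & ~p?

{s, x, y}

s: <>~p is T, <>p & ~p is T. ✓
t: <>~p is T, <>p & ~p is F. ✗
u: <>~p is T, <>p & ~p is F. ✗
v: <>~p is T, <>p & ~p is F. ✗
w: <>~p is T, <>p & ~p is F. ✗
x: <>~p is F, <>p & ~p is F. ✓
y: <>~p is F, <>p & ~p is F. ✓
z: <>~p is T, <>p & ~p is F. ✗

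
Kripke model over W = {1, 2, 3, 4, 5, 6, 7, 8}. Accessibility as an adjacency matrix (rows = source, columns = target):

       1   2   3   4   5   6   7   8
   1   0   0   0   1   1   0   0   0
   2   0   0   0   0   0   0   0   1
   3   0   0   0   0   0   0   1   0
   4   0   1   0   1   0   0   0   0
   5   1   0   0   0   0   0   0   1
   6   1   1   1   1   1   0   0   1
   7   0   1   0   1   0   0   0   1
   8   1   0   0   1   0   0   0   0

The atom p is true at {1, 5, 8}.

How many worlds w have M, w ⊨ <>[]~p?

1: successors {4, 5}; []~p there: 4:T, 5:F. ✓
2: successors {8}; []~p there: 8:F. ✗
3: successors {7}; []~p there: 7:F. ✗
4: successors {2, 4}; []~p there: 2:F, 4:T. ✓
5: successors {1, 8}; []~p there: 1:F, 8:F. ✗
6: successors {1, 2, 3, 4, 5, 8}; []~p there: 1:F, 2:F, 3:T, 4:T, 5:F, 8:F. ✓
7: successors {2, 4, 8}; []~p there: 2:F, 4:T, 8:F. ✓
8: successors {1, 4}; []~p there: 1:F, 4:T. ✓
Satisfying worlds: {1, 4, 6, 7, 8}.

5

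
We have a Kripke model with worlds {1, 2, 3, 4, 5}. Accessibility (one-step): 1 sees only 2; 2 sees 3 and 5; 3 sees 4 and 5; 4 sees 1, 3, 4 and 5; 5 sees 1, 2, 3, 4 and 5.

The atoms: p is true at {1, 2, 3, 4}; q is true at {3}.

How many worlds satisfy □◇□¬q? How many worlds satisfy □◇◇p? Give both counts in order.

For □◇□¬q:
1: successors {2}; ◇□¬q there: 2:T. ✓
2: successors {3, 5}; ◇□¬q there: 3:F, 5:T. ✗
3: successors {4, 5}; ◇□¬q there: 4:T, 5:T. ✓
4: successors {1, 3, 4, 5}; ◇□¬q there: 1:F, 3:F, 4:T, 5:T. ✗
5: successors {1, 2, 3, 4, 5}; ◇□¬q there: 1:F, 2:T, 3:F, 4:T, 5:T. ✗
— 2 worlds.
For □◇◇p:
1: successors {2}; ◇◇p there: 2:T. ✓
2: successors {3, 5}; ◇◇p there: 3:T, 5:T. ✓
3: successors {4, 5}; ◇◇p there: 4:T, 5:T. ✓
4: successors {1, 3, 4, 5}; ◇◇p there: 1:T, 3:T, 4:T, 5:T. ✓
5: successors {1, 2, 3, 4, 5}; ◇◇p there: 1:T, 2:T, 3:T, 4:T, 5:T. ✓
— 5 worlds.

2 and 5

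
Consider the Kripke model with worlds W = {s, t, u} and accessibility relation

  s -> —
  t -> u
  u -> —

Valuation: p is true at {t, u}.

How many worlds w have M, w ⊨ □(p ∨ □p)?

3

s: no successors, so □(p ∨ □p) holds vacuously. ✓
t: successors {u}; p ∨ □p there: u:T. ✓
u: no successors, so □(p ∨ □p) holds vacuously. ✓
Satisfying worlds: {s, t, u}.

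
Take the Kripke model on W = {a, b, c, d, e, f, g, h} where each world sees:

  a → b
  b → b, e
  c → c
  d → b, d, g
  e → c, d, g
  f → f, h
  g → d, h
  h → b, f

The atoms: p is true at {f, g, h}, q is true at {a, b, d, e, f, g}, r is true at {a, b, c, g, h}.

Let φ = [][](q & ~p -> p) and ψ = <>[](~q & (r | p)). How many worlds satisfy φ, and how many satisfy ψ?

For [][](q & ~p -> p):
a: successors {b}; [](q & ~p -> p) there: b:F. ✗
b: successors {b, e}; [](q & ~p -> p) there: b:F, e:F. ✗
c: successors {c}; [](q & ~p -> p) there: c:T. ✓
d: successors {b, d, g}; [](q & ~p -> p) there: b:F, d:F, g:F. ✗
e: successors {c, d, g}; [](q & ~p -> p) there: c:T, d:F, g:F. ✗
f: successors {f, h}; [](q & ~p -> p) there: f:T, h:F. ✗
g: successors {d, h}; [](q & ~p -> p) there: d:F, h:F. ✗
h: successors {b, f}; [](q & ~p -> p) there: b:F, f:T. ✗
— 1 world.
For <>[](~q & (r | p)):
a: successors {b}; [](~q & (r | p)) there: b:F. ✗
b: successors {b, e}; [](~q & (r | p)) there: b:F, e:F. ✗
c: successors {c}; [](~q & (r | p)) there: c:T. ✓
d: successors {b, d, g}; [](~q & (r | p)) there: b:F, d:F, g:F. ✗
e: successors {c, d, g}; [](~q & (r | p)) there: c:T, d:F, g:F. ✓
f: successors {f, h}; [](~q & (r | p)) there: f:F, h:F. ✗
g: successors {d, h}; [](~q & (r | p)) there: d:F, h:F. ✗
h: successors {b, f}; [](~q & (r | p)) there: b:F, f:F. ✗
— 2 worlds.

1 and 2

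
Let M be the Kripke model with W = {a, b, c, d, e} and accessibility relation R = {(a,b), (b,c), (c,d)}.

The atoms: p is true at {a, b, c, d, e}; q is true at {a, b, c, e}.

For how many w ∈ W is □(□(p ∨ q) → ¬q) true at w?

3

a: successors {b}; □(p ∨ q) → ¬q there: b:F. ✗
b: successors {c}; □(p ∨ q) → ¬q there: c:F. ✗
c: successors {d}; □(p ∨ q) → ¬q there: d:T. ✓
d: no successors, so □(□(p ∨ q) → ¬q) holds vacuously. ✓
e: no successors, so □(□(p ∨ q) → ¬q) holds vacuously. ✓
Satisfying worlds: {c, d, e}.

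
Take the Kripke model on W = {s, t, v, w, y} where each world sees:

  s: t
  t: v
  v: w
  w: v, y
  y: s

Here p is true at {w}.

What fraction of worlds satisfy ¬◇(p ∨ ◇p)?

s: ◇(p ∨ ◇p) is F. ✓
t: ◇(p ∨ ◇p) is T. ✗
v: ◇(p ∨ ◇p) is T. ✗
w: ◇(p ∨ ◇p) is T. ✗
y: ◇(p ∨ ◇p) is F. ✓
That's 2 of 5 worlds, so 2/5.

2/5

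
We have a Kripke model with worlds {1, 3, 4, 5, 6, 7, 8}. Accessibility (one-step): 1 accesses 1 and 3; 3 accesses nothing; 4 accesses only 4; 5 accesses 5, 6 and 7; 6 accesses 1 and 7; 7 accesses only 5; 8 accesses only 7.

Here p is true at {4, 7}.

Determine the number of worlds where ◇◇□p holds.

3

1: successors {1, 3}; ◇□p there: 1:T, 3:F. ✓
3: no successors, so ◇◇□p fails. ✗
4: successors {4}; ◇□p there: 4:T. ✓
5: successors {5, 6, 7}; ◇□p there: 5:F, 6:F, 7:F. ✗
6: successors {1, 7}; ◇□p there: 1:T, 7:F. ✓
7: successors {5}; ◇□p there: 5:F. ✗
8: successors {7}; ◇□p there: 7:F. ✗
Satisfying worlds: {1, 4, 6}.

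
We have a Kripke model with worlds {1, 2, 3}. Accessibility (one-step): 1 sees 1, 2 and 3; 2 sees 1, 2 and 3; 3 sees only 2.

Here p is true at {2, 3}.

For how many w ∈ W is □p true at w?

1: successors {1, 2, 3}; p there: 1:F, 2:T, 3:T. ✗
2: successors {1, 2, 3}; p there: 1:F, 2:T, 3:T. ✗
3: successors {2}; p there: 2:T. ✓
Satisfying worlds: {3}.

1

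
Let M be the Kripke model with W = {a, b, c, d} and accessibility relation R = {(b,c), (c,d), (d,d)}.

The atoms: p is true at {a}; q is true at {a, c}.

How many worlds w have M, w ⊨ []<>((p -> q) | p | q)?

4

a: no successors, so []<>((p -> q) | p | q) holds vacuously. ✓
b: successors {c}; <>((p -> q) | p | q) there: c:T. ✓
c: successors {d}; <>((p -> q) | p | q) there: d:T. ✓
d: successors {d}; <>((p -> q) | p | q) there: d:T. ✓
Satisfying worlds: {a, b, c, d}.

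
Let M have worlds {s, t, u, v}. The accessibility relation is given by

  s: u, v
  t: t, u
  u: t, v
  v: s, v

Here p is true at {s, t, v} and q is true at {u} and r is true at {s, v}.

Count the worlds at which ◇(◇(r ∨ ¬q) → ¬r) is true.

3

s: successors {u, v}; ◇(r ∨ ¬q) → ¬r there: u:T, v:F. ✓
t: successors {t, u}; ◇(r ∨ ¬q) → ¬r there: t:T, u:T. ✓
u: successors {t, v}; ◇(r ∨ ¬q) → ¬r there: t:T, v:F. ✓
v: successors {s, v}; ◇(r ∨ ¬q) → ¬r there: s:F, v:F. ✗
Satisfying worlds: {s, t, u}.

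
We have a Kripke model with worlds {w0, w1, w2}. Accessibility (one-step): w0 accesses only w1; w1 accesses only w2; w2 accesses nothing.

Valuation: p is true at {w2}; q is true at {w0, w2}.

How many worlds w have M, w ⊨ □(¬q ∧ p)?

w0: successors {w1}; ¬q ∧ p there: w1:F. ✗
w1: successors {w2}; ¬q ∧ p there: w2:F. ✗
w2: no successors, so □(¬q ∧ p) holds vacuously. ✓
Satisfying worlds: {w2}.

1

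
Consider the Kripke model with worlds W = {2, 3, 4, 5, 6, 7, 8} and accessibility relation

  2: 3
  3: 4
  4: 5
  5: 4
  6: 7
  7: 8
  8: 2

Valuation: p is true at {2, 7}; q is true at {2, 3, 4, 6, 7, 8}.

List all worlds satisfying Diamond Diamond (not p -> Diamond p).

2: successors {3}; Diamond (not p -> Diamond p) there: 3:F. ✗
3: successors {4}; Diamond (not p -> Diamond p) there: 4:F. ✗
4: successors {5}; Diamond (not p -> Diamond p) there: 5:F. ✗
5: successors {4}; Diamond (not p -> Diamond p) there: 4:F. ✗
6: successors {7}; Diamond (not p -> Diamond p) there: 7:T. ✓
7: successors {8}; Diamond (not p -> Diamond p) there: 8:T. ✓
8: successors {2}; Diamond (not p -> Diamond p) there: 2:F. ✗

{6, 7}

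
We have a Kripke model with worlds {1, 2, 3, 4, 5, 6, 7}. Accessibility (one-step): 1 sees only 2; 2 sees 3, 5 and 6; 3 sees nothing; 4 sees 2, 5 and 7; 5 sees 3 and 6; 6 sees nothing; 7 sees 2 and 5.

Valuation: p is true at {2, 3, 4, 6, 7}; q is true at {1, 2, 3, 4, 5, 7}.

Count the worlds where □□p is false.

3

1: successors {2}; □p there: 2:F. ✗
2: successors {3, 5, 6}; □p there: 3:T, 5:T, 6:T. ✓
3: no successors, so □□p holds vacuously. ✓
4: successors {2, 5, 7}; □p there: 2:F, 5:T, 7:F. ✗
5: successors {3, 6}; □p there: 3:T, 6:T. ✓
6: no successors, so □□p holds vacuously. ✓
7: successors {2, 5}; □p there: 2:F, 5:T. ✗
Satisfying worlds: {2, 3, 5, 6}.
So □□p fails at the other 3 worlds.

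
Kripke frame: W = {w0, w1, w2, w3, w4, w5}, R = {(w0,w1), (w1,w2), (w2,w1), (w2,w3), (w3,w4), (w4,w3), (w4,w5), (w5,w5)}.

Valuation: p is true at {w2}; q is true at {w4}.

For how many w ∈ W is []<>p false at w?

5

w0: successors {w1}; <>p there: w1:T. ✓
w1: successors {w2}; <>p there: w2:F. ✗
w2: successors {w1, w3}; <>p there: w1:T, w3:F. ✗
w3: successors {w4}; <>p there: w4:F. ✗
w4: successors {w3, w5}; <>p there: w3:F, w5:F. ✗
w5: successors {w5}; <>p there: w5:F. ✗
Satisfying worlds: {w0}.
So []<>p fails at the other 5 worlds.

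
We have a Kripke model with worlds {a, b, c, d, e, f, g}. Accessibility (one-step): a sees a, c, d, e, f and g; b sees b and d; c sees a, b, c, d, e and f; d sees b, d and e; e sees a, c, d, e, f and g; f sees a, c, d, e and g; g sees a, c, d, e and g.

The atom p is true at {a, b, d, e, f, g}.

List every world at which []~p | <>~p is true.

a: []~p is F, <>~p is T. ✓
b: []~p is F, <>~p is F. ✗
c: []~p is F, <>~p is T. ✓
d: []~p is F, <>~p is F. ✗
e: []~p is F, <>~p is T. ✓
f: []~p is F, <>~p is T. ✓
g: []~p is F, <>~p is T. ✓

{a, c, e, f, g}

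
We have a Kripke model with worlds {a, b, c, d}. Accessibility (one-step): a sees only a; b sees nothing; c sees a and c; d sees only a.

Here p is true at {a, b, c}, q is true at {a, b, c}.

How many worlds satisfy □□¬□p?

a: successors {a}; □¬□p there: a:F. ✗
b: no successors, so □□¬□p holds vacuously. ✓
c: successors {a, c}; □¬□p there: a:F, c:F. ✗
d: successors {a}; □¬□p there: a:F. ✗
Satisfying worlds: {b}.

1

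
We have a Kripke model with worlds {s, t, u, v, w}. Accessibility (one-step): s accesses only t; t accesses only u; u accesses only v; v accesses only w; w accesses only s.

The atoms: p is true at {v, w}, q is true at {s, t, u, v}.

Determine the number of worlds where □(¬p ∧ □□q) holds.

2

s: successors {t}; ¬p ∧ □□q there: t:T. ✓
t: successors {u}; ¬p ∧ □□q there: u:F. ✗
u: successors {v}; ¬p ∧ □□q there: v:F. ✗
v: successors {w}; ¬p ∧ □□q there: w:F. ✗
w: successors {s}; ¬p ∧ □□q there: s:T. ✓
Satisfying worlds: {s, w}.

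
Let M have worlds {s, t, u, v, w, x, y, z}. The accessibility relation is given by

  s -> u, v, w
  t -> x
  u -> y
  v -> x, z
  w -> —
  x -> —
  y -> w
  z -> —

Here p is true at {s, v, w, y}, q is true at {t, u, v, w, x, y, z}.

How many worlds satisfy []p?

5

s: successors {u, v, w}; p there: u:F, v:T, w:T. ✗
t: successors {x}; p there: x:F. ✗
u: successors {y}; p there: y:T. ✓
v: successors {x, z}; p there: x:F, z:F. ✗
w: no successors, so []p holds vacuously. ✓
x: no successors, so []p holds vacuously. ✓
y: successors {w}; p there: w:T. ✓
z: no successors, so []p holds vacuously. ✓
Satisfying worlds: {u, w, x, y, z}.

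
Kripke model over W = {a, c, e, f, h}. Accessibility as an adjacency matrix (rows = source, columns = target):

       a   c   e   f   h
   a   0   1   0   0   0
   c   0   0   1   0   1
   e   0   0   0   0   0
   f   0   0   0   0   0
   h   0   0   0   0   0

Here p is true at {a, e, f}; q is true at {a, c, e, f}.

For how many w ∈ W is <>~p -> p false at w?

a: <>~p is T, p is T. ✓
c: <>~p is T, p is F. ✗
e: <>~p is F, p is T. ✓
f: <>~p is F, p is T. ✓
h: <>~p is F, p is F. ✓
Satisfying worlds: {a, e, f, h}.
So <>~p -> p fails at the other 1 world.

1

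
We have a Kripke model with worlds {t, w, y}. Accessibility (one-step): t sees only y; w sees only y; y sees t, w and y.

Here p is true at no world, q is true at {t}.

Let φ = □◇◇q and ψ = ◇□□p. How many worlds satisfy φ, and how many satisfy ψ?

3 and 0

For □◇◇q:
t: successors {y}; ◇◇q there: y:T. ✓
w: successors {y}; ◇◇q there: y:T. ✓
y: successors {t, w, y}; ◇◇q there: t:T, w:T, y:T. ✓
— 3 worlds.
For ◇□□p:
t: successors {y}; □□p there: y:F. ✗
w: successors {y}; □□p there: y:F. ✗
y: successors {t, w, y}; □□p there: t:F, w:F, y:F. ✗
— 0 worlds.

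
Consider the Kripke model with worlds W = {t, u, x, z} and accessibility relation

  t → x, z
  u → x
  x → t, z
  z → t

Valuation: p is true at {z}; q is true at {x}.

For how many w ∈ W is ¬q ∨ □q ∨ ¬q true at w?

t: ¬q is T, □q ∨ ¬q is T. ✓
u: ¬q is T, □q ∨ ¬q is T. ✓
x: ¬q is F, □q ∨ ¬q is F. ✗
z: ¬q is T, □q ∨ ¬q is T. ✓
Satisfying worlds: {t, u, z}.

3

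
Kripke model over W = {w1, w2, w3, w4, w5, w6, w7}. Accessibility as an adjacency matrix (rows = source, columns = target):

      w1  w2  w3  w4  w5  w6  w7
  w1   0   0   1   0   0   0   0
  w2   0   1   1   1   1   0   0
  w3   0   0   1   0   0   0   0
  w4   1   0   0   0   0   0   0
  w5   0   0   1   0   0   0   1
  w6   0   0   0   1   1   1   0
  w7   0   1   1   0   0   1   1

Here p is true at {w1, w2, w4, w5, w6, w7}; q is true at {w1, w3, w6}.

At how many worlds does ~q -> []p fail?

3

w1: ~q is F, []p is F. ✓
w2: ~q is T, []p is F. ✗
w3: ~q is F, []p is F. ✓
w4: ~q is T, []p is T. ✓
w5: ~q is T, []p is F. ✗
w6: ~q is F, []p is T. ✓
w7: ~q is T, []p is F. ✗
Satisfying worlds: {w1, w3, w4, w6}.
So ~q -> []p fails at the other 3 worlds.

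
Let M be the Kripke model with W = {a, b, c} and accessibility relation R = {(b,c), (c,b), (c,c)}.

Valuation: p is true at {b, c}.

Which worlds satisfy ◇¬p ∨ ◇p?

a: ◇¬p is F, ◇p is F. ✗
b: ◇¬p is F, ◇p is T. ✓
c: ◇¬p is F, ◇p is T. ✓

{b, c}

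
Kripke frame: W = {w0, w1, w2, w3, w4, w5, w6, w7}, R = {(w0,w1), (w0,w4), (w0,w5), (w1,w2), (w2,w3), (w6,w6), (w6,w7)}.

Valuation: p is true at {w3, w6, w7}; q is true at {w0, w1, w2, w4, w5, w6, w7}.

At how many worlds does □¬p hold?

6

w0: successors {w1, w4, w5}; ¬p there: w1:T, w4:T, w5:T. ✓
w1: successors {w2}; ¬p there: w2:T. ✓
w2: successors {w3}; ¬p there: w3:F. ✗
w3: no successors, so □¬p holds vacuously. ✓
w4: no successors, so □¬p holds vacuously. ✓
w5: no successors, so □¬p holds vacuously. ✓
w6: successors {w6, w7}; ¬p there: w6:F, w7:F. ✗
w7: no successors, so □¬p holds vacuously. ✓
Satisfying worlds: {w0, w1, w3, w4, w5, w7}.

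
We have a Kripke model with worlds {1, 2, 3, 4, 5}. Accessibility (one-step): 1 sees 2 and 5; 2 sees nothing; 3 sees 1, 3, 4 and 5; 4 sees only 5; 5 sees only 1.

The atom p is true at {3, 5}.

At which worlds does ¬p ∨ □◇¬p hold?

1: ¬p is T, □◇¬p is F. ✓
2: ¬p is T, □◇¬p is T. ✓
3: ¬p is F, □◇¬p is F. ✗
4: ¬p is T, □◇¬p is T. ✓
5: ¬p is F, □◇¬p is T. ✓

{1, 2, 4, 5}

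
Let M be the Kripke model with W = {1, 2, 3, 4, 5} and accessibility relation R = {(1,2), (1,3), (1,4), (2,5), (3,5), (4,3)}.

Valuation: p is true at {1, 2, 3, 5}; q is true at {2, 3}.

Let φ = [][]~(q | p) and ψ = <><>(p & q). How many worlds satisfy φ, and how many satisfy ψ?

For [][]~(q | p):
1: successors {2, 3, 4}; []~(q | p) there: 2:F, 3:F, 4:F. ✗
2: successors {5}; []~(q | p) there: 5:T. ✓
3: successors {5}; []~(q | p) there: 5:T. ✓
4: successors {3}; []~(q | p) there: 3:F. ✗
5: no successors, so [][]~(q | p) holds vacuously. ✓
— 3 worlds.
For <><>(p & q):
1: successors {2, 3, 4}; <>(p & q) there: 2:F, 3:F, 4:T. ✓
2: successors {5}; <>(p & q) there: 5:F. ✗
3: successors {5}; <>(p & q) there: 5:F. ✗
4: successors {3}; <>(p & q) there: 3:F. ✗
5: no successors, so <><>(p & q) fails. ✗
— 1 world.

3 and 1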